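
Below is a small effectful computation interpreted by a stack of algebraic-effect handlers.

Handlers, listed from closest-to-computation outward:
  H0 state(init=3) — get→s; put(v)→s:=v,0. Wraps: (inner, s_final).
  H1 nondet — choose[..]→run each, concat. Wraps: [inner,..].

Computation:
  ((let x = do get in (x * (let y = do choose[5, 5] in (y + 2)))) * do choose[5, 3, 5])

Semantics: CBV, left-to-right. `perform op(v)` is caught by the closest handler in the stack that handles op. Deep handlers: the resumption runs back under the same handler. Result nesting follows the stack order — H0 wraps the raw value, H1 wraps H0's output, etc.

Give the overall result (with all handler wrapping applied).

Answer: [(105, 3), (63, 3), (105, 3), (105, 3), (63, 3), (105, 3)]

Step-by-step:
get @ H0 ⇒ 3
choose[5, 5] @ H1
  branch[0] choose=5:
    choose[5, 3, 5] @ H1
      branch[0] choose=5:
        H0 returns (105, 3)
        H1 returns [(105, 3)]
      branch[1] choose=3:
        H0 returns (63, 3)
        H1 returns [(63, 3)]
      branch[2] choose=5:
        H0 returns (105, 3)
        H1 returns [(105, 3)]
  branch[1] choose=5:
    choose[5, 3, 5] @ H1
      branch[0] choose=5:
        H0 returns (105, 3)
        H1 returns [(105, 3)]
      branch[1] choose=3:
        H0 returns (63, 3)
        H1 returns [(63, 3)]
      branch[2] choose=5:
        H0 returns (105, 3)
        H1 returns [(105, 3)]
= [(105, 3), (63, 3), (105, 3), (105, 3), (63, 3), (105, 3)]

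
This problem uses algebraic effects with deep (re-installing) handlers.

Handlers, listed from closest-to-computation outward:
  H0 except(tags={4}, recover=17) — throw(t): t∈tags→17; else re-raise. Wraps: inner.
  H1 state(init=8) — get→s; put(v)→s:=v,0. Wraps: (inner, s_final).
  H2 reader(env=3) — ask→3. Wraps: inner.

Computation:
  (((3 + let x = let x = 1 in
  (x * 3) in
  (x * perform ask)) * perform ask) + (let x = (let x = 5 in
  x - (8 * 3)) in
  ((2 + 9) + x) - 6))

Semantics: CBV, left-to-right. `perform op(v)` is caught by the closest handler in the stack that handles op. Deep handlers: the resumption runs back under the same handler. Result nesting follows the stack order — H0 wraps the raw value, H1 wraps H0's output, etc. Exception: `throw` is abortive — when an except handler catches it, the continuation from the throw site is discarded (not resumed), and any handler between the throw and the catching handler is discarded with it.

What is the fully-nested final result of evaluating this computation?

Answer: (22, 8)

Evaluation trace:
ask @ H2 ⇒ 3
ask @ H2 ⇒ 3
H0 returns 22
H1 returns (22, 8)
H2 returns (22, 8)
= (22, 8)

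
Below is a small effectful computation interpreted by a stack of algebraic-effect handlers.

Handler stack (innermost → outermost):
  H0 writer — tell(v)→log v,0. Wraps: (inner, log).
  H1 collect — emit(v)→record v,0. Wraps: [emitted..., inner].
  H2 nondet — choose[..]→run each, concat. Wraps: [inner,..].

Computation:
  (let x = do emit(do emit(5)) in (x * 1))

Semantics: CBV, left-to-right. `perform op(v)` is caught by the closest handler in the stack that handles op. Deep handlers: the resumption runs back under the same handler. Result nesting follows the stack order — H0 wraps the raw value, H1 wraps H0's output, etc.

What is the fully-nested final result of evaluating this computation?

Answer: [[5, 0, (0, ())]]

Working:
emit(5) @ H1 ⇒ out+=5
emit(0) @ H1 ⇒ out+=0
H0 returns (0, ())
H1 returns [5, 0, (0, ())]
H2 returns [[5, 0, (0, ())]]
= [[5, 0, (0, ())]]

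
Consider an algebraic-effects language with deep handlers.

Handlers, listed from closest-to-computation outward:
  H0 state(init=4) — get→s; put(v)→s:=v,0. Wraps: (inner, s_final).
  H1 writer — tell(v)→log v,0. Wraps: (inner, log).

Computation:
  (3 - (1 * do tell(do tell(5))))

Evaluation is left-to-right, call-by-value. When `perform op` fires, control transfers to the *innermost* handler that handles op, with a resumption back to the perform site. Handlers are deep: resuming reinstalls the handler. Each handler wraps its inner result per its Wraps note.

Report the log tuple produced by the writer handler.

Answer: (5, 0)

Evaluation trace:
tell(5) @ H1 ⇒ log+=5
tell(0) @ H1 ⇒ log+=0
H0 returns (3, 4)
H1 returns ((3, 4), (5, 0))
= ((3, 4), (5, 0))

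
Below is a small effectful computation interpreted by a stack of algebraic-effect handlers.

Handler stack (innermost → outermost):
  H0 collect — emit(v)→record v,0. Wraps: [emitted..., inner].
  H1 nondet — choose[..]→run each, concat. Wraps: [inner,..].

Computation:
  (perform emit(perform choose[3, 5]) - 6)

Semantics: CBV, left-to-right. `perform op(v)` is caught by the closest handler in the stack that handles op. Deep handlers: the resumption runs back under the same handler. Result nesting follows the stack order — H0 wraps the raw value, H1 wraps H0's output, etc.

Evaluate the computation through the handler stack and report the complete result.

Step-by-step:
choose[3, 5] @ H1
  branch[0] choose=3:
    emit(3) @ H0 ⇒ out+=3
    H0 returns [3, -6]
    H1 returns [[3, -6]]
  branch[1] choose=5:
    emit(5) @ H0 ⇒ out+=5
    H0 returns [5, -6]
    H1 returns [[5, -6]]
= [[3, -6], [5, -6]]

Answer: [[3, -6], [5, -6]]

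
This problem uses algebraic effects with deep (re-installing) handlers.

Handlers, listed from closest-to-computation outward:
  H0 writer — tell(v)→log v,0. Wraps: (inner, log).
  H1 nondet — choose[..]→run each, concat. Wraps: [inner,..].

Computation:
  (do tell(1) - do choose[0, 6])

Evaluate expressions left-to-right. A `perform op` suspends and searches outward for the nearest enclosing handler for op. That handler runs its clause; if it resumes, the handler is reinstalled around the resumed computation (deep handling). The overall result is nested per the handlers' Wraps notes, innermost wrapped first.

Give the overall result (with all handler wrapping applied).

Working:
tell(1) @ H0 ⇒ log+=1
choose[0, 6] @ H1
  branch[0] choose=0:
    H0 returns (0, (1))
    H1 returns [(0, (1))]
  branch[1] choose=6:
    H0 returns (-6, (1))
    H1 returns [(-6, (1))]
= [(0, (1)), (-6, (1))]

Answer: [(0, (1)), (-6, (1))]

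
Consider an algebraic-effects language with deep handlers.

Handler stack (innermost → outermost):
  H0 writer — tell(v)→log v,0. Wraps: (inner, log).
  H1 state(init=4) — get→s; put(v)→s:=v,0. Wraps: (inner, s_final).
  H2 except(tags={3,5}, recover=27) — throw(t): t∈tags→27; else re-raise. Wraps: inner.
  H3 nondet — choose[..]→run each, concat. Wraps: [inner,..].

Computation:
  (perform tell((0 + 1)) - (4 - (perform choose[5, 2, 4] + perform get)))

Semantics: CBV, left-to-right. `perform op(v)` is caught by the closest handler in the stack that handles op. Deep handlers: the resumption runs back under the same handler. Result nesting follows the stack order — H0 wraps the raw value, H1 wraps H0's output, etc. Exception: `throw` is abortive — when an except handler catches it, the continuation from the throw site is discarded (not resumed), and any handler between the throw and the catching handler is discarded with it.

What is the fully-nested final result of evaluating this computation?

Answer: [((5, (1)), 4), ((2, (1)), 4), ((4, (1)), 4)]

Evaluation trace:
tell(1) @ H0 ⇒ log+=1
choose[5, 2, 4] @ H3
  branch[0] choose=5:
    get @ H1 ⇒ 4
    H0 returns (5, (1))
    H1 returns ((5, (1)), 4)
    H2 returns ((5, (1)), 4)
    H3 returns [((5, (1)), 4)]
  branch[1] choose=2:
    get @ H1 ⇒ 4
    H0 returns (2, (1))
    H1 returns ((2, (1)), 4)
    H2 returns ((2, (1)), 4)
    H3 returns [((2, (1)), 4)]
  branch[2] choose=4:
    get @ H1 ⇒ 4
    H0 returns (4, (1))
    H1 returns ((4, (1)), 4)
    H2 returns ((4, (1)), 4)
    H3 returns [((4, (1)), 4)]
= [((5, (1)), 4), ((2, (1)), 4), ((4, (1)), 4)]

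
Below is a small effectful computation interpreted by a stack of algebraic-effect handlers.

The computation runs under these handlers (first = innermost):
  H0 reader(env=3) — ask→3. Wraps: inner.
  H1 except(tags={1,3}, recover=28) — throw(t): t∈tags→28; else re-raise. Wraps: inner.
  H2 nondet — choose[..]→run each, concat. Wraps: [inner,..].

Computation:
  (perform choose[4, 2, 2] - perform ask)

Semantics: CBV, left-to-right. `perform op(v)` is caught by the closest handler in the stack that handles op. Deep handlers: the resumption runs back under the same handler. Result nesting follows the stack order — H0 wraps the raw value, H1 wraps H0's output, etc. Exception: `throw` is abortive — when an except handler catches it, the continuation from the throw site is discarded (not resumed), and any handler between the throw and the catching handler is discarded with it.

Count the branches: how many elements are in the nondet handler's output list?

Answer: 3

Step-by-step:
choose[4, 2, 2] @ H2
  branch[0] choose=4:
    ask @ H0 ⇒ 3
    H0 returns 1
    H1 returns 1
    H2 returns [1]
  branch[1] choose=2:
    ask @ H0 ⇒ 3
    H0 returns -1
    H1 returns -1
    H2 returns [-1]
  branch[2] choose=2:
    ask @ H0 ⇒ 3
    H0 returns -1
    H1 returns -1
    H2 returns [-1]
= [1, -1, -1]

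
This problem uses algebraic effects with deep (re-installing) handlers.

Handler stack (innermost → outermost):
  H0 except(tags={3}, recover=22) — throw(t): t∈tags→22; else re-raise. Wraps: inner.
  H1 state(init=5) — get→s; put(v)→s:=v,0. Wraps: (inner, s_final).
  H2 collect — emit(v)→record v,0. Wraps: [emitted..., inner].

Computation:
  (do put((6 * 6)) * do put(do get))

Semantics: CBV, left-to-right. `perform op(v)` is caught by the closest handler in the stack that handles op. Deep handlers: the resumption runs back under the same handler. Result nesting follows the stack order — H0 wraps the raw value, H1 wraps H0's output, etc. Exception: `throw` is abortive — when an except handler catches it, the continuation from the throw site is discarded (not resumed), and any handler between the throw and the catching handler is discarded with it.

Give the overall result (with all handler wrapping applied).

Step-by-step:
put(36) @ H1 ⇒ s:=36
get @ H1 ⇒ 36
put(36) @ H1 ⇒ s:=36
H0 returns 0
H1 returns (0, 36)
H2 returns [(0, 36)]
= [(0, 36)]

Answer: [(0, 36)]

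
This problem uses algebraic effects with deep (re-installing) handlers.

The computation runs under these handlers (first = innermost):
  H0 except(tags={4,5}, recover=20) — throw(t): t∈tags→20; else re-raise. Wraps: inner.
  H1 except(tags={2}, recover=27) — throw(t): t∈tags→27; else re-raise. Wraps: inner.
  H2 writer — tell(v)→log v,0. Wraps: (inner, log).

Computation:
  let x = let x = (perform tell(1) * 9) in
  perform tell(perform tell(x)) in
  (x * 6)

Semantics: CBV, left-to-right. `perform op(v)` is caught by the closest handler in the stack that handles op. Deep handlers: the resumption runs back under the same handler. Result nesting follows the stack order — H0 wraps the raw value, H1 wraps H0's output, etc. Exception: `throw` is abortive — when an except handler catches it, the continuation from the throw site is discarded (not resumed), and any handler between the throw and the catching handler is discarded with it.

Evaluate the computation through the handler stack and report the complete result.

Evaluation trace:
tell(1) @ H2 ⇒ log+=1
tell(0) @ H2 ⇒ log+=0
tell(0) @ H2 ⇒ log+=0
H0 returns 0
H1 returns 0
H2 returns (0, (1, 0, 0))
= (0, (1, 0, 0))

Answer: (0, (1, 0, 0))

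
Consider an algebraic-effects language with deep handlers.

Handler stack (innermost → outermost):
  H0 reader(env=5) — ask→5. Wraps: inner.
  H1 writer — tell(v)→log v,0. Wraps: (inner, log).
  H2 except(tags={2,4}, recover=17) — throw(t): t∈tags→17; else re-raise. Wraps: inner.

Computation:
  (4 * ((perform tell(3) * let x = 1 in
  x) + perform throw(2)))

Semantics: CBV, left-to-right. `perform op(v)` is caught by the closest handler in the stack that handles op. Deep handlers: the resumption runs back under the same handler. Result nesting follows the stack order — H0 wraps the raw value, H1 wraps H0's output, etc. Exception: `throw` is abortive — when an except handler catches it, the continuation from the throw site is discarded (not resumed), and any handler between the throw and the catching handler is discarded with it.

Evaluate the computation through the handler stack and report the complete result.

Step-by-step:
tell(3) @ H1 ⇒ log+=3
throw(2) @ H2 caught ⇒ 17
= 17

Answer: 17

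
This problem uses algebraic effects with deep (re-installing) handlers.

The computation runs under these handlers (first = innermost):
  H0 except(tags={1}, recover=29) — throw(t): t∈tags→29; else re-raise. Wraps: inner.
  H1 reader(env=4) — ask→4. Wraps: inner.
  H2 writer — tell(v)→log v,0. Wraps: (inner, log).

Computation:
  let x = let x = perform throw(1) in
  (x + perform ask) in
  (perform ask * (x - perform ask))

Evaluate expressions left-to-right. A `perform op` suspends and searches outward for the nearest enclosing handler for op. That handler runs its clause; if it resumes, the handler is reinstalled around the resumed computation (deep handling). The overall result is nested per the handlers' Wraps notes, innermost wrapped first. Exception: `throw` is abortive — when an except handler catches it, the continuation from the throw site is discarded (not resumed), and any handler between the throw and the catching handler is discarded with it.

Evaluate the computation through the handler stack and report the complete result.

Working:
throw(1) @ H0 caught ⇒ 29
H1 returns 29
H2 returns (29, ())
= (29, ())

Answer: (29, ())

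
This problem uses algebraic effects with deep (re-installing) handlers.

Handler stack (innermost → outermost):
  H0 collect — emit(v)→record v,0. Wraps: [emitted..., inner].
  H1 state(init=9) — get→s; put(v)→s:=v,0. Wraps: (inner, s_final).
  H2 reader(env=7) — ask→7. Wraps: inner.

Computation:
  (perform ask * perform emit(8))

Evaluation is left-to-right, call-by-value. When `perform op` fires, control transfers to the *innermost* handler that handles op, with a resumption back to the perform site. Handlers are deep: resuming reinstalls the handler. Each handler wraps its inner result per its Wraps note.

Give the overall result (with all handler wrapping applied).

Evaluation trace:
ask @ H2 ⇒ 7
emit(8) @ H0 ⇒ out+=8
H0 returns [8, 0]
H1 returns ([8, 0], 9)
H2 returns ([8, 0], 9)
= ([8, 0], 9)

Answer: ([8, 0], 9)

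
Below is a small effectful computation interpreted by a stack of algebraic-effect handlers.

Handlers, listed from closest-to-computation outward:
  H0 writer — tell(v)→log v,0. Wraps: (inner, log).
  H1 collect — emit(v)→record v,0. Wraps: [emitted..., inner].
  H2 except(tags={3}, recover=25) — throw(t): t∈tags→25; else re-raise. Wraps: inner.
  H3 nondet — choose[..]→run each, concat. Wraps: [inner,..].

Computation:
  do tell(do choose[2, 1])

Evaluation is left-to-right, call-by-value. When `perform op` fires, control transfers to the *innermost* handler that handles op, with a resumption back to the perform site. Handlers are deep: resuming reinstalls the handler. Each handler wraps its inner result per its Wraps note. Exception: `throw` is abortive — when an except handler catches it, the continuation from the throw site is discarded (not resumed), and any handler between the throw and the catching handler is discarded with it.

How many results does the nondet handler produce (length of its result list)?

Step-by-step:
choose[2, 1] @ H3
  branch[0] choose=2:
    tell(2) @ H0 ⇒ log+=2
    H0 returns (0, (2))
    H1 returns [(0, (2))]
    H2 returns [(0, (2))]
    H3 returns [[(0, (2))]]
  branch[1] choose=1:
    tell(1) @ H0 ⇒ log+=1
    H0 returns (0, (1))
    H1 returns [(0, (1))]
    H2 returns [(0, (1))]
    H3 returns [[(0, (1))]]
= [[(0, (2))], [(0, (1))]]

Answer: 2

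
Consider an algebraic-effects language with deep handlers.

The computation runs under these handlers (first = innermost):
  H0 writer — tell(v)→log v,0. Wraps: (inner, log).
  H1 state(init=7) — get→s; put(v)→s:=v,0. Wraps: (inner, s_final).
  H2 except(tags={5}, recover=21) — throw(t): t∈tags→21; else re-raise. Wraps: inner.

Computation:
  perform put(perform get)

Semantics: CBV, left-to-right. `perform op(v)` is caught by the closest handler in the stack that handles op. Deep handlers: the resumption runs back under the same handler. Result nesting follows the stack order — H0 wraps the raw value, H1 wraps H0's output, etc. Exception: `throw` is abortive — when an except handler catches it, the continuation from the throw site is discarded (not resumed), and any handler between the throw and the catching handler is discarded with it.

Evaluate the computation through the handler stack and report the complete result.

Step-by-step:
get @ H1 ⇒ 7
put(7) @ H1 ⇒ s:=7
H0 returns (0, ())
H1 returns ((0, ()), 7)
H2 returns ((0, ()), 7)
= ((0, ()), 7)

Answer: ((0, ()), 7)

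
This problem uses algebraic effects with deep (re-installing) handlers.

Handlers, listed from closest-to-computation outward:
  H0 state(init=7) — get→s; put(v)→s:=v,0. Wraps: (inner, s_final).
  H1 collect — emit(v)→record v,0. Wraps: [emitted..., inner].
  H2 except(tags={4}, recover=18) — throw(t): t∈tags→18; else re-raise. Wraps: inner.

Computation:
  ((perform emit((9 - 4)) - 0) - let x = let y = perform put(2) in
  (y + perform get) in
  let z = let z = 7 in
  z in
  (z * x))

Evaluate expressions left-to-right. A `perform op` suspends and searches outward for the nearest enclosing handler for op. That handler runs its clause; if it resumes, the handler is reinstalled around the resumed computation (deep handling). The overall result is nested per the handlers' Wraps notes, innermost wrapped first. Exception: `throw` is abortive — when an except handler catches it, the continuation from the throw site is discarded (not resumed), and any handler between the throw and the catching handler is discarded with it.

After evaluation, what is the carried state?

Step-by-step:
emit(5) @ H1 ⇒ out+=5
put(2) @ H0 ⇒ s:=2
get @ H0 ⇒ 2
H0 returns (-14, 2)
H1 returns [5, (-14, 2)]
H2 returns [5, (-14, 2)]
= [5, (-14, 2)]

Answer: 2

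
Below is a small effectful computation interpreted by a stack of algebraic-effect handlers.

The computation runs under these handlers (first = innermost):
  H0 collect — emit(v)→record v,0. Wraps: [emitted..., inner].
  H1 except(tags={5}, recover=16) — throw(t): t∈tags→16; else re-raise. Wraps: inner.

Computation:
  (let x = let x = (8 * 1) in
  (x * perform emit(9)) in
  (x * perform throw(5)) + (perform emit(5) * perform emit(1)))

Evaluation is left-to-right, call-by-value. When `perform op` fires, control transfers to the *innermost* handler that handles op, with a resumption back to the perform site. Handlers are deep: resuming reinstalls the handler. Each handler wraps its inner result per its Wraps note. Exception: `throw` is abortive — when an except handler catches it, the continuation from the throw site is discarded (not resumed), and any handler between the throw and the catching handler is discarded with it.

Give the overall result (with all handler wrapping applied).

Answer: 16

Working:
emit(9) @ H0 ⇒ out+=9
throw(5) @ H1 caught ⇒ 16
= 16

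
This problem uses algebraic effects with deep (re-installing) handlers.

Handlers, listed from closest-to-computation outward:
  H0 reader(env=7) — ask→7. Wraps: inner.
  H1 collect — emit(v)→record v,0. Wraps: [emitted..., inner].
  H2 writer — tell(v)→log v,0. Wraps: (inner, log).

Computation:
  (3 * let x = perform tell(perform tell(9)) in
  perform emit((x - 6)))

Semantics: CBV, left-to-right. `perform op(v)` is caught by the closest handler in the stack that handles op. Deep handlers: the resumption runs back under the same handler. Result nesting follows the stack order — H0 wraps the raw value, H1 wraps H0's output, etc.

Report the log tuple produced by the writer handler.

Answer: (9, 0)

Working:
tell(9) @ H2 ⇒ log+=9
tell(0) @ H2 ⇒ log+=0
emit(-6) @ H1 ⇒ out+=-6
H0 returns 0
H1 returns [-6, 0]
H2 returns ([-6, 0], (9, 0))
= ([-6, 0], (9, 0))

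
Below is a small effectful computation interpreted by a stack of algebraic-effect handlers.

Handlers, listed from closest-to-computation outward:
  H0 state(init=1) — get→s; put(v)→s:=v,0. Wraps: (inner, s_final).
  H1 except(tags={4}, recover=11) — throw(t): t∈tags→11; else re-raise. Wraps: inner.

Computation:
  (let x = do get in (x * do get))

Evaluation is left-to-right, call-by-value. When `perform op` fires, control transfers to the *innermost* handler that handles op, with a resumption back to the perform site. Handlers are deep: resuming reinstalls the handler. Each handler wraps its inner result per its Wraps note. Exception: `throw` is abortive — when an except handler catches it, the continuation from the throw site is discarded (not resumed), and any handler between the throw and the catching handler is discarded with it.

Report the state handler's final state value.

Step-by-step:
get @ H0 ⇒ 1
get @ H0 ⇒ 1
H0 returns (1, 1)
H1 returns (1, 1)
= (1, 1)

Answer: 1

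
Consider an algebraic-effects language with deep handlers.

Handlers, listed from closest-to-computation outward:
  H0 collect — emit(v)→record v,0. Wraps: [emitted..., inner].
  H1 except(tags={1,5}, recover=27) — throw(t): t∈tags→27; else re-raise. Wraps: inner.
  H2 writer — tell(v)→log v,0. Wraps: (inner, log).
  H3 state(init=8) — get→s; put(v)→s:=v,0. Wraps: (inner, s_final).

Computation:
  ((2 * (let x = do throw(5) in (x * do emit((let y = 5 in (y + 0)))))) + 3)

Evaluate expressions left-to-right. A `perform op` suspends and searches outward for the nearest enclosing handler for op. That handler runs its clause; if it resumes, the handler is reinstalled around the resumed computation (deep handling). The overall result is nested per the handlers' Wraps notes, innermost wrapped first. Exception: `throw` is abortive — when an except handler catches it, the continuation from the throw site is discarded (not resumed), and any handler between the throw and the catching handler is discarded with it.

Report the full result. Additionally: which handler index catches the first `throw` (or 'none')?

Working:
throw(5) @ H1 caught ⇒ 27
H2 returns (27, ())
H3 returns ((27, ()), 8)
= ((27, ()), 8)

Answer: ((27, ()), 8) ; first throw caught by: H1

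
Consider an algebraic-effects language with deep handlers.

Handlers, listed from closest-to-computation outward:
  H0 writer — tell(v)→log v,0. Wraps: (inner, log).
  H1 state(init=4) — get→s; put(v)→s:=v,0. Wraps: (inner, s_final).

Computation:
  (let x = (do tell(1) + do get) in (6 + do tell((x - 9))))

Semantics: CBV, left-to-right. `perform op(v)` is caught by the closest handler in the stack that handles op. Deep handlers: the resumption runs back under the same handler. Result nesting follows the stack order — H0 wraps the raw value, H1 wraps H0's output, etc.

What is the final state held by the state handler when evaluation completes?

Answer: 4

Evaluation trace:
tell(1) @ H0 ⇒ log+=1
get @ H1 ⇒ 4
tell(-5) @ H0 ⇒ log+=-5
H0 returns (6, (1, -5))
H1 returns ((6, (1, -5)), 4)
= ((6, (1, -5)), 4)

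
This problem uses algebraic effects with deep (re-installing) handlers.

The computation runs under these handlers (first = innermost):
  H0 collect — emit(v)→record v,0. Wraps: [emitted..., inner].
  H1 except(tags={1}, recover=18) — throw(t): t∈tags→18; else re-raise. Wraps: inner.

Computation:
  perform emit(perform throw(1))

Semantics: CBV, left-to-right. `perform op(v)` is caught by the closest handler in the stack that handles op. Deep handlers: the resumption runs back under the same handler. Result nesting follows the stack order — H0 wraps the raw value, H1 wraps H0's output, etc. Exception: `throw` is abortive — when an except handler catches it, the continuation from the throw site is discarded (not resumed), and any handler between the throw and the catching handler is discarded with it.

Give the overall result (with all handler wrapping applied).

Evaluation trace:
throw(1) @ H1 caught ⇒ 18
= 18

Answer: 18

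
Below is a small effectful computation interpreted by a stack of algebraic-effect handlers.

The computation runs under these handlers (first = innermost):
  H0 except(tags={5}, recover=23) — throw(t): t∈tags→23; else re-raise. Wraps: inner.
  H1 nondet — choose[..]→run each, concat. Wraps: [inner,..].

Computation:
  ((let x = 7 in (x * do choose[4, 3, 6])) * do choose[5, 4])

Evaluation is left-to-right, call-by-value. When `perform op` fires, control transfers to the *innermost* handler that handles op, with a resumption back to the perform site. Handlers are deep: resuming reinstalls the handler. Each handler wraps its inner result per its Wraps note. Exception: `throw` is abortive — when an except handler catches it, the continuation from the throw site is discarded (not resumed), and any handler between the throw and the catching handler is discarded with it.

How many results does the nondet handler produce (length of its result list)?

Evaluation trace:
choose[4, 3, 6] @ H1
  branch[0] choose=4:
    choose[5, 4] @ H1
      branch[0] choose=5:
        H0 returns 140
        H1 returns [140]
      branch[1] choose=4:
        H0 returns 112
        H1 returns [112]
  branch[1] choose=3:
    choose[5, 4] @ H1
      branch[0] choose=5:
        H0 returns 105
        H1 returns [105]
      branch[1] choose=4:
        H0 returns 84
        H1 returns [84]
  branch[2] choose=6:
    choose[5, 4] @ H1
      branch[0] choose=5:
        H0 returns 210
        H1 returns [210]
      branch[1] choose=4:
        H0 returns 168
        H1 returns [168]
= [140, 112, 105, 84, 210, 168]

Answer: 6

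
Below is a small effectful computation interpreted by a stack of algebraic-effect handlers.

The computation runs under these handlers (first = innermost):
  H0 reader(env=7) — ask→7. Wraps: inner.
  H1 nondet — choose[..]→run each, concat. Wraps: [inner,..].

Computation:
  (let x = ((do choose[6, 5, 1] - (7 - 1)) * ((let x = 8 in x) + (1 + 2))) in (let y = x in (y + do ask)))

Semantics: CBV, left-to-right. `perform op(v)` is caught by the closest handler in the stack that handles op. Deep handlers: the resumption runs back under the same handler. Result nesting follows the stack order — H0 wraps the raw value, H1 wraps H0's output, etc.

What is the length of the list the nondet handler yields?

Answer: 3

Working:
choose[6, 5, 1] @ H1
  branch[0] choose=6:
    ask @ H0 ⇒ 7
    H0 returns 7
    H1 returns [7]
  branch[1] choose=5:
    ask @ H0 ⇒ 7
    H0 returns -4
    H1 returns [-4]
  branch[2] choose=1:
    ask @ H0 ⇒ 7
    H0 returns -48
    H1 returns [-48]
= [7, -4, -48]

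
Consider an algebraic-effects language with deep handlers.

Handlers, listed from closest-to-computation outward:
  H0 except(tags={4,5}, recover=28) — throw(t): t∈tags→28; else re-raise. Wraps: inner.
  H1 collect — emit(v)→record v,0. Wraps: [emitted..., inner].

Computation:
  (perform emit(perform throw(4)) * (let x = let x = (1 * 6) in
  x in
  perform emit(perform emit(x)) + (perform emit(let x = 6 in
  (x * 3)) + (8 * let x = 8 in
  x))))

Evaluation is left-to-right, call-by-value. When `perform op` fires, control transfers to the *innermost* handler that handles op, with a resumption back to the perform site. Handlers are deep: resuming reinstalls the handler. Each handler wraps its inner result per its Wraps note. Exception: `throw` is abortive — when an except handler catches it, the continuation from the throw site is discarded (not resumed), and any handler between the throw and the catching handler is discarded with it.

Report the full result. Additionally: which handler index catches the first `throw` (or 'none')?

Answer: [28] ; first throw caught by: H0

Working:
throw(4) @ H0 caught ⇒ 28
H1 returns [28]
= [28]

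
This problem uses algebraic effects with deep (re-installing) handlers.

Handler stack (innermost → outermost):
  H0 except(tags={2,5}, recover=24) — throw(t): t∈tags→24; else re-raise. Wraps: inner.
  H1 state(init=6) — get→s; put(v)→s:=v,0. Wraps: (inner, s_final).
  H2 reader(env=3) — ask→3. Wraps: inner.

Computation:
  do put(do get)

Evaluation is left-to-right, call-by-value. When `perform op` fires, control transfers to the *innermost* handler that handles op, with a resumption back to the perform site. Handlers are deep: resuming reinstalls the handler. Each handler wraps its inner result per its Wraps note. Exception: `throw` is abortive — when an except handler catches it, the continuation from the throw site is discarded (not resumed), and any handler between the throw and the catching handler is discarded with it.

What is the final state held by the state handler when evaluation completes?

Answer: 6

Step-by-step:
get @ H1 ⇒ 6
put(6) @ H1 ⇒ s:=6
H0 returns 0
H1 returns (0, 6)
H2 returns (0, 6)
= (0, 6)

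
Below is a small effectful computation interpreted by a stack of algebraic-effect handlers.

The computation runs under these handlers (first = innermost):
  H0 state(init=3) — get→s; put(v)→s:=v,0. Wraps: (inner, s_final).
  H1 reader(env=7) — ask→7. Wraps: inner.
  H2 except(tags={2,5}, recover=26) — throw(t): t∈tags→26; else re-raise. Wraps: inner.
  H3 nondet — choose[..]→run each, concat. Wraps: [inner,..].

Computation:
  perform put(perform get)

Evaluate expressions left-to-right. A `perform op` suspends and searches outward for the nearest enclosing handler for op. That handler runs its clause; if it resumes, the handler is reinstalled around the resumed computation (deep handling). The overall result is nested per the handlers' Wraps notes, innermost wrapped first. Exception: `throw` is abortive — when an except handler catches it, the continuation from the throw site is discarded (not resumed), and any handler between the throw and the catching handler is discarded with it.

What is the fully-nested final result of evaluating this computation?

Answer: [(0, 3)]

Step-by-step:
get @ H0 ⇒ 3
put(3) @ H0 ⇒ s:=3
H0 returns (0, 3)
H1 returns (0, 3)
H2 returns (0, 3)
H3 returns [(0, 3)]
= [(0, 3)]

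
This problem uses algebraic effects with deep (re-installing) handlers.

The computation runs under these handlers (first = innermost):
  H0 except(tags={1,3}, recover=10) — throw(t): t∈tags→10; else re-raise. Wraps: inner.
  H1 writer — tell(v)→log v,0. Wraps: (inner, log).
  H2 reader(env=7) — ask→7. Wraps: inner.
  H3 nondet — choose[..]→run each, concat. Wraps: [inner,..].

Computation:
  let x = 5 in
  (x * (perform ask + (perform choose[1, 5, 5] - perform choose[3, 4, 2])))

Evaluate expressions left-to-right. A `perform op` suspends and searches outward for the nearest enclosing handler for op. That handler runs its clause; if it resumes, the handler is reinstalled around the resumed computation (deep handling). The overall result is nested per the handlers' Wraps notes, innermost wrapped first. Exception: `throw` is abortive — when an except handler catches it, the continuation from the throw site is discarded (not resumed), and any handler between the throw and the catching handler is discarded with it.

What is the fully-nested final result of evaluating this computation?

Answer: [(25, ()), (20, ()), (30, ()), (45, ()), (40, ()), (50, ()), (45, ()), (40, ()), (50, ())]

Working:
ask @ H2 ⇒ 7
choose[1, 5, 5] @ H3
  branch[0] choose=1:
    choose[3, 4, 2] @ H3
      branch[0] choose=3:
        H0 returns 25
        H1 returns (25, ())
        H2 returns (25, ())
        H3 returns [(25, ())]
      branch[1] choose=4:
        H0 returns 20
        H1 returns (20, ())
        H2 returns (20, ())
        H3 returns [(20, ())]
      branch[2] choose=2:
        H0 returns 30
        H1 returns (30, ())
        H2 returns (30, ())
        H3 returns [(30, ())]
  branch[1] choose=5:
    choose[3, 4, 2] @ H3
      branch[0] choose=3:
        H0 returns 45
        H1 returns (45, ())
        H2 returns (45, ())
        H3 returns [(45, ())]
      branch[1] choose=4:
        H0 returns 40
        H1 returns (40, ())
        H2 returns (40, ())
        H3 returns [(40, ())]
      branch[2] choose=2:
        H0 returns 50
        H1 returns (50, ())
        H2 returns (50, ())
        H3 returns [(50, ())]
  branch[2] choose=5:
    choose[3, 4, 2] @ H3
      branch[0] choose=3:
        H0 returns 45
        H1 returns (45, ())
        H2 returns (45, ())
        H3 returns [(45, ())]
      branch[1] choose=4:
        H0 returns 40
        H1 returns (40, ())
        H2 returns (40, ())
        H3 returns [(40, ())]
      branch[2] choose=2:
        H0 returns 50
        H1 returns (50, ())
        H2 returns (50, ())
        H3 returns [(50, ())]
= [(25, ()), (20, ()), (30, ()), (45, ()), (40, ()), (50, ()), (45, ()), (40, ()), (50, ())]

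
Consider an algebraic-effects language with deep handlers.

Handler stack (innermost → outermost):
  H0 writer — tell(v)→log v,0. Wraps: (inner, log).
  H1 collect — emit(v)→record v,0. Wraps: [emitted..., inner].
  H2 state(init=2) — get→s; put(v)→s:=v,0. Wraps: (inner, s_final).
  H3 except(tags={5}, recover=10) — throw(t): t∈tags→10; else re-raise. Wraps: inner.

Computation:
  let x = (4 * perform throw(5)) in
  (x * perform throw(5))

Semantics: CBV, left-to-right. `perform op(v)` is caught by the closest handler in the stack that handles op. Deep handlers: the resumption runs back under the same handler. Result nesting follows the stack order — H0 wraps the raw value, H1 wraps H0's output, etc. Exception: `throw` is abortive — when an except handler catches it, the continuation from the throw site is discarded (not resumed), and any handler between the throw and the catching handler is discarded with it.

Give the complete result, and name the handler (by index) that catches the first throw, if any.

Answer: 10 ; first throw caught by: H3

Working:
throw(5) @ H3 caught ⇒ 10
= 10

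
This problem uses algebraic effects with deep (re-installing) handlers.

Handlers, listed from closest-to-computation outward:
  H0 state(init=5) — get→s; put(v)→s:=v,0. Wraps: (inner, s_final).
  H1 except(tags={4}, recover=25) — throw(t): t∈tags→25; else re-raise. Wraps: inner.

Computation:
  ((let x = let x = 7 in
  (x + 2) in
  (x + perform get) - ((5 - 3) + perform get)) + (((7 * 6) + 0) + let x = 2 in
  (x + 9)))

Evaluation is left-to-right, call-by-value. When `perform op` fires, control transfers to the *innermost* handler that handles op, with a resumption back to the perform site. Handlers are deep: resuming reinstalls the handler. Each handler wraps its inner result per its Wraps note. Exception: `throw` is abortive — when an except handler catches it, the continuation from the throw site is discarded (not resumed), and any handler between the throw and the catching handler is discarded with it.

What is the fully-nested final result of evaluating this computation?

Answer: (60, 5)

Step-by-step:
get @ H0 ⇒ 5
get @ H0 ⇒ 5
H0 returns (60, 5)
H1 returns (60, 5)
= (60, 5)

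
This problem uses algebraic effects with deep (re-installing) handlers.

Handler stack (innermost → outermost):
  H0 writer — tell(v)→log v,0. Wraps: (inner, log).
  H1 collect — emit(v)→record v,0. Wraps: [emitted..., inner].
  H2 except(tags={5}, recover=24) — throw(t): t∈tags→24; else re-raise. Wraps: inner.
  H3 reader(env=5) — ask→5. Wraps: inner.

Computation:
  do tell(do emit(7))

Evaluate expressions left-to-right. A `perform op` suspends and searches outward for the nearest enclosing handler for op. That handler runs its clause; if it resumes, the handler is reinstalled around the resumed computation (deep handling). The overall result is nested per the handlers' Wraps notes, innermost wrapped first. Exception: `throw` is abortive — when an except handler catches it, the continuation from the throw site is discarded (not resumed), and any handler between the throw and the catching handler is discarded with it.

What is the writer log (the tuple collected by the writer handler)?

Evaluation trace:
emit(7) @ H1 ⇒ out+=7
tell(0) @ H0 ⇒ log+=0
H0 returns (0, (0))
H1 returns [7, (0, (0))]
H2 returns [7, (0, (0))]
H3 returns [7, (0, (0))]
= [7, (0, (0))]

Answer: (0)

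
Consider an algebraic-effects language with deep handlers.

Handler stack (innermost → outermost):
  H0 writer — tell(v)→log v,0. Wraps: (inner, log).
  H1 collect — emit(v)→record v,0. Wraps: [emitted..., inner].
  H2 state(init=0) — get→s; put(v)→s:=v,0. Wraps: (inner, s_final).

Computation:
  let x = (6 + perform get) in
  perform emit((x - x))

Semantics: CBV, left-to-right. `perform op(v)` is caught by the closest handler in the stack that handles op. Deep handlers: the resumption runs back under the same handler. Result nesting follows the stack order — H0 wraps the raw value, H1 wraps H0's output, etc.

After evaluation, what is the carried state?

Answer: 0

Evaluation trace:
get @ H2 ⇒ 0
emit(0) @ H1 ⇒ out+=0
H0 returns (0, ())
H1 returns [0, (0, ())]
H2 returns ([0, (0, ())], 0)
= ([0, (0, ())], 0)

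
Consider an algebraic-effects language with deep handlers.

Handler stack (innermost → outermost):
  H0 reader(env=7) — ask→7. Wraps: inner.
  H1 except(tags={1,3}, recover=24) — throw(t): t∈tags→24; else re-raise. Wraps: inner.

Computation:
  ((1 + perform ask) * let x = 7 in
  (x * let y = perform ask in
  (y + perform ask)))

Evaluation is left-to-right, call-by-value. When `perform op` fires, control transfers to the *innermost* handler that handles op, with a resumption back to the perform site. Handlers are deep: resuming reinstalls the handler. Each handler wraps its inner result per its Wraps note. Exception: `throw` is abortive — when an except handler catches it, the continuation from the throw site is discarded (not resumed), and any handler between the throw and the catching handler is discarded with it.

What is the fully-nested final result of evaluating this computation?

Answer: 784

Step-by-step:
ask @ H0 ⇒ 7
ask @ H0 ⇒ 7
ask @ H0 ⇒ 7
H0 returns 784
H1 returns 784
= 784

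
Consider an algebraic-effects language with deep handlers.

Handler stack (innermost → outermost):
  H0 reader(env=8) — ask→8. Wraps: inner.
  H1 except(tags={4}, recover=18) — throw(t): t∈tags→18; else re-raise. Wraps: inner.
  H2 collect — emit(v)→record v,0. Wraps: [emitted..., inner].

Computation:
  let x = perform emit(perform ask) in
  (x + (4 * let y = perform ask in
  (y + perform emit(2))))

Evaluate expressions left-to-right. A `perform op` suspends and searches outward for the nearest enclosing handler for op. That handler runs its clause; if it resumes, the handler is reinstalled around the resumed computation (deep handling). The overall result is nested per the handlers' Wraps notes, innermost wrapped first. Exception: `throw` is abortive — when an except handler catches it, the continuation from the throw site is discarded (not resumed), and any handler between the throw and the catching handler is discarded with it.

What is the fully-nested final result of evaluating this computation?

Step-by-step:
ask @ H0 ⇒ 8
emit(8) @ H2 ⇒ out+=8
ask @ H0 ⇒ 8
emit(2) @ H2 ⇒ out+=2
H0 returns 32
H1 returns 32
H2 returns [8, 2, 32]
= [8, 2, 32]

Answer: [8, 2, 32]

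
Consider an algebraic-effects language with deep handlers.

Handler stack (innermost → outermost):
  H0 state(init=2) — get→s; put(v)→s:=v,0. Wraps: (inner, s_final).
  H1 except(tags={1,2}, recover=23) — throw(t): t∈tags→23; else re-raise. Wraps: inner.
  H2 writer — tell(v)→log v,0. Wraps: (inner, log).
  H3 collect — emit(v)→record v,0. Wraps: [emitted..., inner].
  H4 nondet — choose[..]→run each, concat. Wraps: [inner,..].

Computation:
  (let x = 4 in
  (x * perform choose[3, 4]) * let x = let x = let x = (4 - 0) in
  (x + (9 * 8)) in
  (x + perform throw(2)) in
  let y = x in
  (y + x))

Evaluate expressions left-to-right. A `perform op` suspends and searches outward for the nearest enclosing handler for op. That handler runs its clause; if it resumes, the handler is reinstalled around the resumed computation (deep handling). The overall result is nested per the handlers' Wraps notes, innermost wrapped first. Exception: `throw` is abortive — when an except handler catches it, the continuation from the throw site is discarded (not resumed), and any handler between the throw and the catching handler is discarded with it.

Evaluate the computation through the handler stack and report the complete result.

Answer: [[(23, ())], [(23, ())]]

Evaluation trace:
choose[3, 4] @ H4
  branch[0] choose=3:
    throw(2) @ H1 caught ⇒ 23
    H2 returns (23, ())
    H3 returns [(23, ())]
    H4 returns [[(23, ())]]
  branch[1] choose=4:
    throw(2) @ H1 caught ⇒ 23
    H2 returns (23, ())
    H3 returns [(23, ())]
    H4 returns [[(23, ())]]
= [[(23, ())], [(23, ())]]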